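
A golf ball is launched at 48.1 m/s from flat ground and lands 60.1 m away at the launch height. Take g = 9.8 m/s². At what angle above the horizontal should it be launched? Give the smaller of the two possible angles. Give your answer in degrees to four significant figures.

7.374°

R = v₀² sin 2θ / g gives sin 2θ = gR/v₀² = 9.80·60.1/48.1² = 0.2546.
2θ = 14.75° or 180° − 14.75° = 165.3°, so θ = 7.374° or 82.63°.
The smaller angle is 7.374°.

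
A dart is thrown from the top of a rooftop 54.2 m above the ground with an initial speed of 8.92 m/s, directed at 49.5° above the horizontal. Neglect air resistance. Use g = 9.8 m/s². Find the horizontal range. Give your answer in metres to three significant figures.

23.7 m

vₓ = 8.920 cos 49.5° = 5.793 m/s; v_y0 = 8.920 sin 49.5° = 6.783 m/s.
Vertical motion (up positive, ground at y = 0): 4.900 t² − (6.783) t − 54.2 = 0, so t = (6.783 + √(6.783² + 2·9.80·54.2)) / 9.80 = (6.783 + 33.29) / 9.80 = 4.089 s.
Horizontal distance: R = vₓ t = 5.793 × 4.089 = 23.69 m.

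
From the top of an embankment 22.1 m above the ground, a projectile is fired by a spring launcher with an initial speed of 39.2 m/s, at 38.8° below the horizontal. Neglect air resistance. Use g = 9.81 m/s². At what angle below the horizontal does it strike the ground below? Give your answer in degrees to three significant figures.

Components: vₓ = 39.20 cos 38.8° = 30.55 m/s, v_y0 = −24.56 m/s (downward).
The projectile lands when y = 22.1 + (−24.56) t − ½·9.81·t² = 0. Positive root: t = (−24.56 + √(24.56² + 2·9.81·22.1)) / 9.81 = (−24.56 + 32.20) / 9.81 = 0.7787 s.
At impact: v_y = v_y0 − g t = −32.20 m/s; vₓ = 30.55 m/s.
Angle below horizontal: arctan(|v_y|/vₓ) = arctan(32.20/30.55) = 46.51°.

46.5°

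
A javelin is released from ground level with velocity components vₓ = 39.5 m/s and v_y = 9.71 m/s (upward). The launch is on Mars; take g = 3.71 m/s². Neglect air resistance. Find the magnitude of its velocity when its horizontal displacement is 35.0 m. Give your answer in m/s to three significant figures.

40.0 m/s

x = vₓ t ⇒ t = 35.0/39.50 = 0.8861 s.
Vertical velocity there: v_y = v_y0 − g t = 9.710 − 3.71 × 0.8861 = 6.423 m/s.
Speed: √(vₓ² + v_y²) = √(39.50² + 6.423²) = 40.02 m/s.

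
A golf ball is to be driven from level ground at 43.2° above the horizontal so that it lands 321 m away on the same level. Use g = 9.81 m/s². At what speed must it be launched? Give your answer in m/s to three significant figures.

On level ground R = v₀² sin 2θ / g ⇒ v₀ = √(gR / sin 2θ).
v₀ = √(9.81 × 321 / sin 86.40°) = √(3149 / 0.9980) = √3155.2 = 56.17 m/s.

56.2 m/s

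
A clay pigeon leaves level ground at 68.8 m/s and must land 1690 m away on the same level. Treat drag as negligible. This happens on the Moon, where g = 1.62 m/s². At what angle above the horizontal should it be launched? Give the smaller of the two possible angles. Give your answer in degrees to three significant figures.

From R = (v₀²/g) sin 2θ: sin 2θ = 1.62 × 1690 / 4733.4 = 0.5784.
2θ = 35.34° or 180° − 35.34° = 144.7°, so θ = 17.67° or 72.33°.
The smaller angle is 17.67°.

17.7°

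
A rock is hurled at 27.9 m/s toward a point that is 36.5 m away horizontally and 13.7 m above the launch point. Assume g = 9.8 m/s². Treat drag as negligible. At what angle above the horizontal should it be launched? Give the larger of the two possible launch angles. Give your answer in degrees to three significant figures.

74.6°

Trajectory: y = x tanθ − g x² (1 + tan²θ)/(2v₀²). With x = 36.5, y = 13.7, v₀ = 27.9, g = 9.80:
8.386 tan²θ − 36.5 tanθ + (22.09) = 0.
tanθ = [36.5 ± √(36.5² − 4 × 8.386 × (22.09))] / (2 × 8.386) = (36.5 ± 24.32) / 16.77, giving tanθ = 0.7263 or 3.626.
θ = 35.99° or 74.58°; the larger is 74.58°.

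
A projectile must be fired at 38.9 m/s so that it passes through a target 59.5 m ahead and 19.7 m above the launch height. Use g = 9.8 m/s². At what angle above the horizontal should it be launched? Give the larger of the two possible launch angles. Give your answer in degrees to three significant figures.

Trajectory: y = x tanθ − g x² (1 + tan²θ)/(2v₀²). With x = 59.5, y = 19.7, v₀ = 38.9, g = 9.80:
11.46 tan²θ − 59.5 tanθ + (31.16) = 0.
tanθ = [59.5 ± √(59.5² − 4 × 11.46 × (31.16))] / (2 × 11.46) = (59.5 ± 45.95) / 22.93, giving tanθ = 0.5911 or 4.599.
θ = 30.59° or 77.73°; the larger is 77.73°.

77.7°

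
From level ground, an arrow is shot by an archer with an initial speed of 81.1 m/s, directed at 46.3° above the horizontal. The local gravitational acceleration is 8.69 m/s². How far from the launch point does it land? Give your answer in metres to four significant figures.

756.1 m

vₓ = 81.10 cos 46.3° = 56.03 m/s; v_y0 = 81.10 sin 46.3° = 58.63 m/s.
Flight time T = 2 v_y0 / g = 13.49 s.
Range: R = vₓ T = 56.03 × 13.49 = 756.1 m.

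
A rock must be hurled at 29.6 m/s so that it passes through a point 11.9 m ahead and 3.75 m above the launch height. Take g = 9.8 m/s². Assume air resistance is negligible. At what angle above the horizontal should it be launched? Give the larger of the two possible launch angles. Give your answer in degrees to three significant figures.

Trajectory: y = x tanθ − g x² (1 + tan²θ)/(2v₀²). With x = 11.9, y = 3.75, v₀ = 29.6, g = 9.80:
0.7920 tan²θ − 11.9 tanθ + (4.542) = 0.
tanθ = [11.9 ± √(11.9² − 4 × 0.7920 × (4.542))] / (2 × 0.7920) = (11.9 ± 11.28) / 1.584, giving tanθ = 0.3919 or 14.63.
θ = 21.40° or 86.09°; the larger is 86.09°.

86.1°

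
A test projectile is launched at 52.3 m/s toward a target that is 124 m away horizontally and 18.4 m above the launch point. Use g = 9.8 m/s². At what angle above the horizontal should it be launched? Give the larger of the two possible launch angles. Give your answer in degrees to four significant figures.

76.28°

Trajectory: y = x tanθ − g x² (1 + tan²θ)/(2v₀²). With x = 124, y = 18.4, v₀ = 52.3, g = 9.80:
27.54 tan²θ − 124 tanθ + (45.94) = 0.
tanθ = [124 ± √(124² − 4 × 27.54 × (45.94))] / (2 × 27.54) = (124 ± 101.6) / 55.09, giving tanθ = 0.4074 or 4.094.
θ = 22.17° or 76.28°; the larger is 76.28°.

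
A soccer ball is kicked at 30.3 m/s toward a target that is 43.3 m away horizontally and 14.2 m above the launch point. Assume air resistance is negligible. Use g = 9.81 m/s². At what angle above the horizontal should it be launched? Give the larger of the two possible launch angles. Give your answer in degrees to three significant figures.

74.7°

Trajectory: y = x tanθ − g x² (1 + tan²θ)/(2v₀²). With x = 43.3, y = 14.2, v₀ = 30.3, g = 9.81:
10.02 tan²θ − 43.3 tanθ + (24.22) = 0.
tanθ = [43.3 ± √(43.3² − 4 × 10.02 × (24.22))] / (2 × 10.02) = (43.3 ± 30.08) / 20.03, giving tanθ = 0.6601 or 3.663.
θ = 33.43° or 74.73°; the larger is 74.73°.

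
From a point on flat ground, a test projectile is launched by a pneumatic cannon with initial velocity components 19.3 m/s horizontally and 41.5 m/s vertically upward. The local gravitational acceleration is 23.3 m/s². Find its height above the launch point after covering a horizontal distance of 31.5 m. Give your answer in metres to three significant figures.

36.7 m

x = vₓ t ⇒ t = 31.5/19.30 = 1.632 s.
Height: y = v_y0 t − ½ g t² = 41.50 × 1.632 − 11.65 × 1.632² = 67.73 − 31.03 = 36.70 m.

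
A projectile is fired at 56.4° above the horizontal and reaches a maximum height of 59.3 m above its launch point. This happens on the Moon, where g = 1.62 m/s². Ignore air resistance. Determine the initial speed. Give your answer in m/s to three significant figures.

16.6 m/s

At the peak v_y = 0, so v_y0 = √(2gH) = √(2 × 1.62 × 59.3) = 13.86 m/s.
v_y0 = v₀ sin θ ⇒ v₀ = 13.86 / sin 56.4° = 16.64 m/s.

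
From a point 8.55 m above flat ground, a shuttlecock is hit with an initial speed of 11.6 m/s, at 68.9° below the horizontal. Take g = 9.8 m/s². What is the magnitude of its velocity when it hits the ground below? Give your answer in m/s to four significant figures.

Resolve: vₓ = 11.60 cos 68.9° = 4.176 m/s and v_y0 = −10.82 m/s (downward).
Vertical motion (up positive, ground at y = 0): 4.900 t² − (−10.82) t − 8.55 = 0, so t = (−10.82 + √(10.82² + 2·9.80·8.55)) / 9.80 = (−10.82 + 16.87) / 9.80 = 0.6174 s.
Vertical velocity at impact: v_y = v_y0 − g t = −10.82 − 9.80 × 0.6174 = −16.87 m/s.
Speed: |v| = √(vₓ² + v_y²) = √(4.176² + 16.87²) = 17.38 m/s.

17.38 m/s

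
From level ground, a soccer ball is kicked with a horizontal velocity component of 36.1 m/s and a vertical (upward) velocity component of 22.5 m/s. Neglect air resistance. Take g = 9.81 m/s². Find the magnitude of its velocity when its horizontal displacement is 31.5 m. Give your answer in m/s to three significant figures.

x = vₓ t ⇒ t = 31.5/36.10 = 0.8726 s.
Vertical velocity there: v_y = v_y0 − g t = 22.50 − 9.81 × 0.8726 = 13.94 m/s.
Speed: √(vₓ² + v_y²) = √(36.10² + 13.94²) = 38.70 m/s.

38.7 m/s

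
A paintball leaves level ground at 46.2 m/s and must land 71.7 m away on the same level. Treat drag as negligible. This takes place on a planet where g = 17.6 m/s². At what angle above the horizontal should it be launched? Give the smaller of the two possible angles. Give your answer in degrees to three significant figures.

From R = (v₀²/g) sin 2θ: sin 2θ = 17.6 × 71.7 / 2134.4 = 0.5912.
2θ = 36.24° or 180° − 36.24° = 143.8°, so θ = 18.12° or 71.88°.
The smaller angle is 18.12°.

18.1°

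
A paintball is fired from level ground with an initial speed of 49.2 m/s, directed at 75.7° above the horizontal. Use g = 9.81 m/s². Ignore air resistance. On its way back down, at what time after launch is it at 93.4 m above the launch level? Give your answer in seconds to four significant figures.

Resolve: vₓ = 49.20 cos 75.7° = 12.15 m/s and v_y0 = 49.20 sin 75.7° = 47.68 m/s.
Require v_y0 t − ½ g t² = 93.4, i.e. 4.905 t² − 47.68 t + 93.4 = 0.
t = [47.68 ± √(47.68² − 2·9.81·93.4)] / 9.81 = (47.68 ± 20.99) / 9.81, so t = 2.721 s or t = 6.999 s.
The descending-branch root is 6.999 s.

6.999 s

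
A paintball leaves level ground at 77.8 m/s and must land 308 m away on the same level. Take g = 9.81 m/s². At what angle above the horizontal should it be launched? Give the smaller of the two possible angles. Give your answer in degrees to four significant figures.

14.97°

R = v₀² sin 2θ / g gives sin 2θ = gR/v₀² = 9.81·308/77.8² = 0.4992.
2θ = 29.95° or 180° − 29.95° = 150.1°, so θ = 14.97° or 75.03°.
The smaller angle is 14.97°.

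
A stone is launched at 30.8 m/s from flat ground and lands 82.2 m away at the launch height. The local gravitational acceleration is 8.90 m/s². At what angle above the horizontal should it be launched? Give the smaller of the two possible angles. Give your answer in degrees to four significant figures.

25.23°

R = v₀² sin 2θ / g gives sin 2θ = gR/v₀² = 8.90·82.2/30.8² = 0.7712.
2θ = 50.46° or 180° − 50.46° = 129.5°, so θ = 25.23° or 64.77°.
The smaller angle is 25.23°.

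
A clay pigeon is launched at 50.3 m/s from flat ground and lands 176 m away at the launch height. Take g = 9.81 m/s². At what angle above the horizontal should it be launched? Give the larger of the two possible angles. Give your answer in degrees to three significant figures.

68.5°

R = v₀² sin 2θ / g gives sin 2θ = gR/v₀² = 9.81·176/50.3² = 0.6824.
2θ = 43.03° or 180° − 43.03° = 137.0°, so θ = 21.52° or 68.48°.
The larger angle is 68.48°.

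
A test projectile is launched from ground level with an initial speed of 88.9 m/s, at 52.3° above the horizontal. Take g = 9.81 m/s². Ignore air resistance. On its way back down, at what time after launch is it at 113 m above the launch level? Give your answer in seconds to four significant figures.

Horizontal component vₓ = 88.90 cos 52.3° = 54.36 m/s; vertical v_y0 = 88.90 sin 52.3° = 70.34 m/s.
Height y(t) = 70.34 t − 4.905 t² = 113 gives 4.905 t² − 70.34 t + 113 = 0.
t = [70.34 ± √(70.34² − 2·9.81·113)] / 9.81 = (70.34 ± 52.26) / 9.81, so t = 1.843 s or t = 12.50 s.
The descending-branch root is 12.50 s.

12.50 s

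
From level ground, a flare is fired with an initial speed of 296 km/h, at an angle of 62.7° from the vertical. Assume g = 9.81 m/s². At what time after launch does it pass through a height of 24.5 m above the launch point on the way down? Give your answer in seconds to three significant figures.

6.97 s

Convert: 296 km/h = 296/3.6 = 82.22 m/s.
vₓ = 82.22 sin 62.7° = 73.06 m/s; v_y0 = 82.22 cos 62.7° = 37.71 m/s.
Require v_y0 t − ½ g t² = 24.5, i.e. 4.905 t² − 37.71 t + 24.5 = 0.
t = [37.71 ± √(37.71² − 2·9.81·24.5)] / 9.81 = (37.71 ± 30.68) / 9.81, so t = 0.7164 s or t = 6.972 s.
The descending-branch root is 6.972 s.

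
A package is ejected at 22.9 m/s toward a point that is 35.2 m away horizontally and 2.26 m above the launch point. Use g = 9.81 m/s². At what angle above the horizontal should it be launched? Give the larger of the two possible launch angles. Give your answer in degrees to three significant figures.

Trajectory: y = x tanθ − g x² (1 + tan²θ)/(2v₀²). With x = 35.2, y = 2.26, v₀ = 22.9, g = 9.81:
11.59 tan²θ − 35.2 tanθ + (13.85) = 0.
tanθ = [35.2 ± √(35.2² − 4 × 11.59 × (13.85))] / (2 × 11.59) = (35.2 ± 24.43) / 23.18, giving tanθ = 0.4645 or 2.573.
θ = 24.91° or 68.76°; the larger is 68.76°.

68.8°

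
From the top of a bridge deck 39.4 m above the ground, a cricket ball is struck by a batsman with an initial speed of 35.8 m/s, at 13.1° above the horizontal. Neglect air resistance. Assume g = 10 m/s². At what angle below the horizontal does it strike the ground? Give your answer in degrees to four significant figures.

Resolve: vₓ = 35.80 cos 13.1° = 34.87 m/s and v_y0 = 35.80 sin 13.1° = 8.114 m/s.
The projectile lands when y = 39.4 + (8.114) t − ½·10.0·t² = 0. Positive root: t = (8.114 + √(8.114² + 2·10.0·39.4)) / 10.0 = (8.114 + 29.22) / 10.0 = 3.733 s.
At impact: v_y = v_y0 − g t = −29.22 m/s; vₓ = 34.87 m/s.
Angle below horizontal: arctan(|v_y|/vₓ) = arctan(29.22/34.87) = 39.96°.

39.96°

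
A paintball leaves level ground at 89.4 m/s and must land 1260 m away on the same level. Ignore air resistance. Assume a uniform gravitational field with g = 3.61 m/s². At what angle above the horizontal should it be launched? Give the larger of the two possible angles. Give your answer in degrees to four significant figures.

Level-ground range R = v₀² sin(2θ)/g ⇒ sin(2θ) = gR/v₀² = 3.61 × 1260 / 89.4² = 0.5691.
2θ = 34.69° or 180° − 34.69° = 145.3°, so θ = 17.34° or 72.66°.
The larger angle is 72.66°.

72.66°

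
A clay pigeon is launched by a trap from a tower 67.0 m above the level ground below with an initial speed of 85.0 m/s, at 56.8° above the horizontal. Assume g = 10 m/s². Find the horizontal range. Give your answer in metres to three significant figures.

Horizontal component vₓ = 85.00 cos 56.8° = 46.54 m/s; vertical v_y0 = 85.00 sin 56.8° = 71.12 m/s.
With up positive and y = 0 at the ground: y(t) = 67.0 + (71.12) t − 5.000 t². Setting y = 0 and taking the positive root: t = [71.12 + √(71.12² + 2·10.0·67.0)] / 10.0 = (71.12 + 79.99) / 10.0 = 15.11 s.
Horizontal distance: R = vₓ t = 46.54 × 15.11 = 703.3 m.

703 m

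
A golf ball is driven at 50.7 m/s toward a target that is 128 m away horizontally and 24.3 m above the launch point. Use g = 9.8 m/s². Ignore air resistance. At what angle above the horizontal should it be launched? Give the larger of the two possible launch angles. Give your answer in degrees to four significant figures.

Trajectory: y = x tanθ − g x² (1 + tan²θ)/(2v₀²). With x = 128, y = 24.3, v₀ = 50.7, g = 9.80:
31.23 tan²θ − 128 tanθ + (55.53) = 0.
tanθ = [128 ± √(128² − 4 × 31.23 × (55.53))] / (2 × 31.23) = (128 ± 97.19) / 62.46, giving tanθ = 0.4932 or 3.605.
θ = 26.25° or 74.50°; the larger is 74.50°.

74.50°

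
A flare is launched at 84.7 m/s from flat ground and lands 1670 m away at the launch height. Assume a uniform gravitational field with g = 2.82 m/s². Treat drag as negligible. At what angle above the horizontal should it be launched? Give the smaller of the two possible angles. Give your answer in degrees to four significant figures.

20.51°

From R = (v₀²/g) sin 2θ: sin 2θ = 2.82 × 1670 / 7174.1 = 0.6564.
2θ = 41.03° or 180° − 41.03° = 139.0°, so θ = 20.51° or 69.49°.
The smaller angle is 20.51°.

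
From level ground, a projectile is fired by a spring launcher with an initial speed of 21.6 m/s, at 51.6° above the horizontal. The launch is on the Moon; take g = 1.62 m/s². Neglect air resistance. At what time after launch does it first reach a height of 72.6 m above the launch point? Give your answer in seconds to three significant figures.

6.03 s

Components: vₓ = 21.60 cos 51.6° = 13.42 m/s, v_y0 = 21.60 sin 51.6° = 16.93 m/s.
Height y(t) = 16.93 t − 0.8100 t² = 72.6 gives 0.8100 t² − 16.93 t + 72.6 = 0.
t = [16.93 ± √(16.93² − 2·1.62·72.6)] / 1.62 = (16.93 ± 7.164) / 1.62, so t = 6.027 s or t = 14.87 s.
The first (ascending) time is 6.027 s.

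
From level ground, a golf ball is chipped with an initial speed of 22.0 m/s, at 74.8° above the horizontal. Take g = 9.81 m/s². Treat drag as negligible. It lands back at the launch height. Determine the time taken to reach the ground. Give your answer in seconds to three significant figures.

4.33 s

vₓ = 22.00 cos 74.8° = 5.768 m/s; v_y0 = 22.00 sin 74.8° = 21.23 m/s.
It returns to y = 0 when t = 2 v_y0 / g = 2(21.23)/9.81 = 4.328 s.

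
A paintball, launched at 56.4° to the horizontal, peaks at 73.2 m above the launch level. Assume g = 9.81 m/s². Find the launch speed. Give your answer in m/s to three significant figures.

At the peak v_y = 0, so v_y0 = √(2gH) = √(2 × 9.81 × 73.2) = 37.90 m/s.
v_y0 = v₀ sin θ ⇒ v₀ = 37.90 / sin 56.4° = 45.50 m/s.

45.5 m/s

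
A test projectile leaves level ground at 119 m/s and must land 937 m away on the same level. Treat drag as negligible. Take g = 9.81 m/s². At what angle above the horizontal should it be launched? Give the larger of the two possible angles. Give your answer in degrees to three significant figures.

R = v₀² sin 2θ / g gives sin 2θ = gR/v₀² = 9.81·937/119² = 0.6491.
2θ = 40.47° or 180° − 40.47° = 139.5°, so θ = 20.24° or 69.76°.
The larger angle is 69.76°.

69.8°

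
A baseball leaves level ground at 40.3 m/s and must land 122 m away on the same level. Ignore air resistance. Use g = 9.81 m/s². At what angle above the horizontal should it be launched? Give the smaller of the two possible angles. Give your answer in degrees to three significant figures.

Level-ground range R = v₀² sin(2θ)/g ⇒ sin(2θ) = gR/v₀² = 9.81 × 122 / 40.3² = 0.7369.
2θ = 47.47° or 180° − 47.47° = 132.5°, so θ = 23.73° or 66.27°.
The smaller angle is 23.73°.

23.7°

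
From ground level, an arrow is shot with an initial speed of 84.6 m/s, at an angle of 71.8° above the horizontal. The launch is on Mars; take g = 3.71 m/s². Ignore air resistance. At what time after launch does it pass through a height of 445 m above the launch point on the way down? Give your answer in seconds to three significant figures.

36.8 s

vₓ = 84.60 cos 71.8° = 26.42 m/s; v_y0 = 84.60 sin 71.8° = 80.37 m/s.
Height y(t) = 80.37 t − 1.855 t² = 445 gives 1.855 t² − 80.37 t + 445 = 0.
Quadratic formula: t = (80.37 ± √3157.1) / 3.71 = (80.37 ± 56.19) / 3.71 → t = 6.518 s or 36.81 s.
The descending-branch root is 36.81 s.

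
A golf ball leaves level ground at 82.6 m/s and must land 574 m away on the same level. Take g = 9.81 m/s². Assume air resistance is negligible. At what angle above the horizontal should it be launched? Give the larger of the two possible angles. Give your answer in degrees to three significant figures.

62.2°

R = v₀² sin 2θ / g gives sin 2θ = gR/v₀² = 9.81·574/82.6² = 0.8253.
2θ = 55.62° or 180° − 55.62° = 124.4°, so θ = 27.81° or 62.19°.
The larger angle is 62.19°.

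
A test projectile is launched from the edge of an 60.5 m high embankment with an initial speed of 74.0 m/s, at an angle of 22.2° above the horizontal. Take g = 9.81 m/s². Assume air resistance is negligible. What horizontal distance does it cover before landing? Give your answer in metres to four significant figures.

vₓ = 74.00 cos 22.2° = 68.51 m/s; v_y0 = 74.00 sin 22.2° = 27.96 m/s.
With up positive and y = 0 at the ground: y(t) = 60.5 + (27.96) t − 4.905 t². Setting y = 0 and taking the positive root: t = [27.96 + √(27.96² + 2·9.81·60.5)] / 9.81 = (27.96 + 44.37) / 9.81 = 7.373 s.
Horizontal distance: R = vₓ t = 68.51 × 7.373 = 505.2 m.

505.2 m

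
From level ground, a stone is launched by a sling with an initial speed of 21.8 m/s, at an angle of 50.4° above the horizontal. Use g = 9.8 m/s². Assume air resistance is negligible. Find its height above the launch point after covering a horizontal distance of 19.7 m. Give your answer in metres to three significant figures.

14.0 m

Components: vₓ = 21.80 cos 50.4° = 13.90 m/s, v_y0 = 21.80 sin 50.4° = 16.80 m/s.
x = vₓ t ⇒ t = 19.7/13.90 = 1.418 s.
Height: y = v_y0 t − ½ g t² = 16.80 × 1.418 − 4.900 × 1.418² = 23.81 − 9.848 = 13.96 m.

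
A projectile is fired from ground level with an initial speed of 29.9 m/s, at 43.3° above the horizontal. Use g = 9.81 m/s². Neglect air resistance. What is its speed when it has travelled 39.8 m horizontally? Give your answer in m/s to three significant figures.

Horizontal component vₓ = 29.90 cos 43.3° = 21.76 m/s; vertical v_y0 = 29.90 sin 43.3° = 20.51 m/s.
x = vₓ t ⇒ t = 39.8/21.76 = 1.829 s.
Vertical velocity there: v_y = v_y0 − g t = 20.51 − 9.81 × 1.829 = 2.563 m/s.
Speed: √(vₓ² + v_y²) = √(21.76² + 2.563²) = 21.91 m/s.

21.9 m/s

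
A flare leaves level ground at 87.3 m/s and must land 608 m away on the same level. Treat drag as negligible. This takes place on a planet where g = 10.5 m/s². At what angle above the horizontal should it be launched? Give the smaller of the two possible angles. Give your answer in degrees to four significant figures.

R = v₀² sin 2θ / g gives sin 2θ = gR/v₀² = 10.5·608/87.3² = 0.8377.
2θ = 56.89° or 180° − 56.89° = 123.1°, so θ = 28.45° or 61.55°.
The smaller angle is 28.45°.

28.45°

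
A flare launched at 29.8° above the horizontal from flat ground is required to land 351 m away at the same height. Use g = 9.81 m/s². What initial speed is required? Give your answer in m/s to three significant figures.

On level ground R = v₀² sin 2θ / g ⇒ v₀ = √(gR / sin 2θ).
v₀ = √(9.81 × 351 / sin 59.60°) = √(3443 / 0.8625) = √3992.2 = 63.18 m/s.

63.2 m/s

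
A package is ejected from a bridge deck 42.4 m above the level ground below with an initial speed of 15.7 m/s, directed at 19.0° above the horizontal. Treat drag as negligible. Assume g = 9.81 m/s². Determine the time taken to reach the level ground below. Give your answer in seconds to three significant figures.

vₓ = 15.70 cos 19.0° = 14.84 m/s; v_y0 = 15.70 sin 19.0° = 5.111 m/s.
Vertical motion (up positive, ground at y = 0): 4.905 t² − (5.111) t − 42.4 = 0, so t = (5.111 + √(5.111² + 2·9.81·42.4)) / 9.81 = (5.111 + 29.29) / 9.81 = 3.507 s.

3.51 s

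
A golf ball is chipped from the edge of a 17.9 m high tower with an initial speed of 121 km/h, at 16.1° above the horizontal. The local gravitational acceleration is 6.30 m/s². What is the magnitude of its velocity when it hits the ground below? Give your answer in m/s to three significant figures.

36.8 m/s

Convert: 121 km/h = 121/3.6 = 33.61 m/s.
Horizontal component vₓ = 33.61 cos 16.1° = 32.29 m/s; vertical v_y0 = 33.61 sin 16.1° = 9.321 m/s.
With up positive and y = 0 at the ground: y(t) = 17.9 + (9.321) t − 3.150 t². Setting y = 0 and taking the positive root: t = [9.321 + √(9.321² + 2·6.30·17.9)] / 6.30 = (9.321 + 17.68) / 6.30 = 4.285 s.
Vertical velocity at impact: v_y = v_y0 − g t = 9.321 − 6.30 × 4.285 = −17.68 m/s.
Speed: |v| = √(vₓ² + v_y²) = √(32.29² + 17.68²) = 36.81 m/s.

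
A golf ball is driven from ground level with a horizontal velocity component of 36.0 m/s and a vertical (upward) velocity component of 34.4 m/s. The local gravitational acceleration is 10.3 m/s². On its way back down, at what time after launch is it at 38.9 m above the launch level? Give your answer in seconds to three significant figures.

5.24 s

Require v_y0 t − ½ g t² = 38.9, i.e. 5.150 t² − 34.40 t + 38.9 = 0.
Quadratic formula: t = (34.40 ± √382.02) / 10.3 = (34.40 ± 19.55) / 10.3 → t = 1.442 s or 5.237 s.
The descending-branch root is 5.237 s.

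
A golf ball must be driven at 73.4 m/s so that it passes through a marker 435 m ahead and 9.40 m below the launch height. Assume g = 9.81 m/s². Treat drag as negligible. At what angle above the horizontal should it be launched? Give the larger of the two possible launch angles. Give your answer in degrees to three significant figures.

64.2°

Trajectory: y = x tanθ − g x² (1 + tan²θ)/(2v₀²). With x = 435, y = −9.40, v₀ = 73.4, g = 9.81:
172.3 tan²θ − 435 tanθ + (162.9) = 0.
tanθ = [435 ± √(435² − 4 × 172.3 × (162.9))] / (2 × 172.3) = (435 ± 277.5) / 344.6, giving tanθ = 0.4572 or 2.068.
θ = 24.57° or 64.19°; the larger is 64.19°.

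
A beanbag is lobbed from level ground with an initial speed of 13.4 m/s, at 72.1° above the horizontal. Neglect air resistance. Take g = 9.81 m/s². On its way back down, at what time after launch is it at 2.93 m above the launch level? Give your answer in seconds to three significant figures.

Horizontal component vₓ = 13.40 cos 72.1° = 4.119 m/s; vertical v_y0 = 13.40 sin 72.1° = 12.75 m/s.
Height y(t) = 12.75 t − 4.905 t² = 2.93 gives 4.905 t² − 12.75 t + 2.93 = 0.
t = [12.75 ± √(12.75² − 2·9.81·2.93)] / 9.81 = (12.75 ± 10.25) / 9.81, so t = 0.2547 s or t = 2.345 s.
The descending-branch root is 2.345 s.

2.34 s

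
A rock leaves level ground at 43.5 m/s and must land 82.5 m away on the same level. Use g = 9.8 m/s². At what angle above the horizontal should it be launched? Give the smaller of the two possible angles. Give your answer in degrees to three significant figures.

From R = (v₀²/g) sin 2θ: sin 2θ = 9.80 × 82.5 / 1892.2 = 0.4273.
2θ = 25.29° or 180° − 25.29° = 154.7°, so θ = 12.65° or 77.35°.
The smaller angle is 12.65°.

12.6°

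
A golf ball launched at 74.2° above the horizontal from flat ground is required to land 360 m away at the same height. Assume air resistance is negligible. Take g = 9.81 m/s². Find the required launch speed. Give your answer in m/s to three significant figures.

Level-ground range: R = v₀² sin(2θ)/g, so v₀ = √(gR / sin 2θ).
v₀ = √(9.81 × 360 / sin 148.4°) = √(3532 / 0.5240) = √6739.9 = 82.10 m/s.

82.1 m/s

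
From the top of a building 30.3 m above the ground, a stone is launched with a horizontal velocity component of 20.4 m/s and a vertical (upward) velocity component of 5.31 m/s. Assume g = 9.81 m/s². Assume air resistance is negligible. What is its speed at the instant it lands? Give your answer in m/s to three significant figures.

32.2 m/s

With up positive and y = 0 at the ground: y(t) = 30.3 + (5.310) t − 4.905 t². Setting y = 0 and taking the positive root: t = [5.310 + √(5.310² + 2·9.81·30.3)] / 9.81 = (5.310 + 24.95) / 9.81 = 3.085 s.
Vertical velocity at impact: v_y = v_y0 − g t = 5.310 − 9.81 × 3.085 = −24.95 m/s.
Speed: |v| = √(vₓ² + v_y²) = √(20.40² + 24.95²) = 32.23 m/s.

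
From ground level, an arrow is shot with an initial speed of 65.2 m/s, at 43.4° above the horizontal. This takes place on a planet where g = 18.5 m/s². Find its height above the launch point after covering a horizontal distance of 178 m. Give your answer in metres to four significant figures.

Resolve: vₓ = 65.20 cos 43.4° = 47.37 m/s and v_y0 = 65.20 sin 43.4° = 44.80 m/s.
At x = 178 m, t = x/vₓ = 178/47.37 = 3.757 s.
Height: y = v_y0 t − ½ g t² = 44.80 × 3.757 − 9.250 × 3.757² = 168.3 − 130.6 = 37.73 m.

37.73 m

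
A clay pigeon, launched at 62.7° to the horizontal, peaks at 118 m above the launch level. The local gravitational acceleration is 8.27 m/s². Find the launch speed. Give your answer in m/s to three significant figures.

At the peak v_y = 0, so v_y0 = √(2gH) = √(2 × 8.27 × 118) = 44.18 m/s.
v_y0 = v₀ sin θ ⇒ v₀ = 44.18 / sin 62.7° = 49.72 m/s.

49.7 m/s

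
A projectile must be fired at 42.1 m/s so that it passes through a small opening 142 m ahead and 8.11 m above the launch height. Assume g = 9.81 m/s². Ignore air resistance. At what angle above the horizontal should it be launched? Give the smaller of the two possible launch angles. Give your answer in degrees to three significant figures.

Trajectory: y = x tanθ − g x² (1 + tan²θ)/(2v₀²). With x = 142, y = 8.11, v₀ = 42.1, g = 9.81:
55.80 tan²θ − 142 tanθ + (63.91) = 0.
tanθ = [142 ± √(142² − 4 × 55.80 × (63.91))] / (2 × 55.80) = (142 ± 76.80) / 111.6, giving tanθ = 0.5842 or 1.960.
θ = 30.29° or 62.97°; the smaller is 30.29°.

30.3°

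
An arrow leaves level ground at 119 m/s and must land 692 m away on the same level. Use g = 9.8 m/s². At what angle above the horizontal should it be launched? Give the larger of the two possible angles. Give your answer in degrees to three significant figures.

From R = (v₀²/g) sin 2θ: sin 2θ = 9.80 × 692 / 14161 = 0.4789.
2θ = 28.61° or 180° − 28.61° = 151.4°, so θ = 14.31° or 75.69°.
The larger angle is 75.69°.

75.7°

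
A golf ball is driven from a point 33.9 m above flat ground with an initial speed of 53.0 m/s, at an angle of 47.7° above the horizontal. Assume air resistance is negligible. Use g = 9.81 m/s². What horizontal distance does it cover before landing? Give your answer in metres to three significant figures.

313 m

Components: vₓ = 53.00 cos 47.7° = 35.67 m/s, v_y0 = 53.00 sin 47.7° = 39.20 m/s.
With up positive and y = 0 at the ground: y(t) = 33.9 + (39.20) t − 4.905 t². Setting y = 0 and taking the positive root: t = [39.20 + √(39.20² + 2·9.81·33.9)] / 9.81 = (39.20 + 46.92) / 9.81 = 8.779 s.
Horizontal distance: R = vₓ t = 35.67 × 8.779 = 313.2 m.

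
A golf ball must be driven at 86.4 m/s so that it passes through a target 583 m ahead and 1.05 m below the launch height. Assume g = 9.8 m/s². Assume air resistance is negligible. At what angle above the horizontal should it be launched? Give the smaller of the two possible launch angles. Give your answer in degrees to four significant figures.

24.84°

Trajectory: y = x tanθ − g x² (1 + tan²θ)/(2v₀²). With x = 583, y = −1.05, v₀ = 86.4, g = 9.80:
223.1 tan²θ − 583 tanθ + (222.1) = 0.
tanθ = [583 ± √(583² − 4 × 223.1 × (222.1))] / (2 × 223.1) = (583 ± 376.5) / 446.2, giving tanθ = 0.4629 or 2.150.
θ = 24.84° or 65.06°; the smaller is 24.84°.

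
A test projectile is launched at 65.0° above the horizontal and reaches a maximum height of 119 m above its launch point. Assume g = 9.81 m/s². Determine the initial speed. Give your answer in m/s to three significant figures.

53.3 m/s

At the peak v_y = 0, so v_y0 = √(2gH) = √(2 × 9.81 × 119) = 48.32 m/s.
v_y0 = v₀ sin θ ⇒ v₀ = 48.32 / sin 65.0° = 53.31 m/s.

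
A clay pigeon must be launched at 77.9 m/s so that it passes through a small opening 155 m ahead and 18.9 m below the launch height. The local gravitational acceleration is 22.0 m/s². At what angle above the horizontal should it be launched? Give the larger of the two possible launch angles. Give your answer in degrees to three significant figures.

Trajectory: y = x tanθ − g x² (1 + tan²θ)/(2v₀²). With x = 155, y = −18.9, v₀ = 77.9, g = 22.0:
43.55 tan²θ − 155 tanθ + (24.65) = 0.
tanθ = [155 ± √(155² − 4 × 43.55 × (24.65))] / (2 × 43.55) = (155 ± 140.5) / 87.10, giving tanθ = 0.1668 or 3.392.
θ = 9.473° or 73.58°; the larger is 73.58°.

73.6°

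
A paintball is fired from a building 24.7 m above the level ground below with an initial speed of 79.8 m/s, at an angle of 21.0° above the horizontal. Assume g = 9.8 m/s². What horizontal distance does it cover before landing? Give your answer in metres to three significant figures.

Resolve: vₓ = 79.80 cos 21.0° = 74.50 m/s and v_y0 = 79.80 sin 21.0° = 28.60 m/s.
The projectile lands when y = 24.7 + (28.60) t − ½·9.80·t² = 0. Positive root: t = (28.60 + √(28.60² + 2·9.80·24.7)) / 9.80 = (28.60 + 36.08) / 9.80 = 6.600 s.
Horizontal distance: R = vₓ t = 74.50 × 6.600 = 491.7 m.

492 m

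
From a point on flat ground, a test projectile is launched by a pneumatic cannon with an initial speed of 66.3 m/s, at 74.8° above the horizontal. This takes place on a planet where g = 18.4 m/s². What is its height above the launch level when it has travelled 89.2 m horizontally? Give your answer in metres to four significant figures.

86.06 m

Resolve: vₓ = 66.30 cos 74.8° = 17.38 m/s and v_y0 = 66.30 sin 74.8° = 63.98 m/s.
Time to reach x = 89.2 m: t = x/vₓ = 89.2/17.38 = 5.131 s.
Height: y = v_y0 t − ½ g t² = 63.98 × 5.131 − 9.200 × 5.131² = 328.3 − 242.2 = 86.06 m.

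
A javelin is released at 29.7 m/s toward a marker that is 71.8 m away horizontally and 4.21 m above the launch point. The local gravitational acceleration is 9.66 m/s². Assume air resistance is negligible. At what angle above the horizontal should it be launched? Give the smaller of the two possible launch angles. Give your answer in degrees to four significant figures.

30.43°

Trajectory: y = x tanθ − g x² (1 + tan²θ)/(2v₀²). With x = 71.8, y = 4.21, v₀ = 29.7, g = 9.66:
28.23 tan²θ − 71.8 tanθ + (32.44) = 0.
tanθ = [71.8 ± √(71.8² − 4 × 28.23 × (32.44))] / (2 × 28.23) = (71.8 ± 38.63) / 56.46, giving tanθ = 0.5875 or 1.956.
θ = 30.43° or 62.92°; the smaller is 30.43°.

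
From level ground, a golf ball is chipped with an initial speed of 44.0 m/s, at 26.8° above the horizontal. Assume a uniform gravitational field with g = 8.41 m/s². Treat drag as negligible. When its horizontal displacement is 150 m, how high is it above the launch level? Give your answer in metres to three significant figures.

14.4 m

Resolve: vₓ = 44.00 cos 26.8° = 39.27 m/s and v_y0 = 44.00 sin 26.8° = 19.84 m/s.
Time to reach x = 150 m: t = x/vₓ = 150/39.27 = 3.819 s.
Height: y = v_y0 t − ½ g t² = 19.84 × 3.819 − 4.205 × 3.819² = 75.77 − 61.34 = 14.43 m.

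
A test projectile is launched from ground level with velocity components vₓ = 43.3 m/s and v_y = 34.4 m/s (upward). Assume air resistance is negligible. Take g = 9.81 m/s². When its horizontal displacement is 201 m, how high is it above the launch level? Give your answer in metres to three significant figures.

54.0 m

x = vₓ t ⇒ t = 201/43.30 = 4.642 s.
Height: y = v_y0 t − ½ g t² = 34.40 × 4.642 − 4.905 × 4.642² = 159.7 − 105.7 = 53.99 m.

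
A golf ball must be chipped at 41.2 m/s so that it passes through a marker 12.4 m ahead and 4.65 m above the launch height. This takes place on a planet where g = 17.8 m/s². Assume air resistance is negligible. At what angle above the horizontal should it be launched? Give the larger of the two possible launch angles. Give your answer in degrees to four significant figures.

Trajectory: y = x tanθ − g x² (1 + tan²θ)/(2v₀²). With x = 12.4, y = 4.65, v₀ = 41.2, g = 17.8:
0.8062 tan²θ − 12.4 tanθ + (5.456) = 0.
tanθ = [12.4 ± √(12.4² − 4 × 0.8062 × (5.456))] / (2 × 0.8062) = (12.4 ± 11.67) / 1.612, giving tanθ = 0.4534 or 14.93.
θ = 24.39° or 86.17°; the larger is 86.17°.

86.17°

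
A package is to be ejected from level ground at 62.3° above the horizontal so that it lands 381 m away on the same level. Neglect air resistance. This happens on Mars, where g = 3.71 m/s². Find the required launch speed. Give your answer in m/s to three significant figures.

From R = (v₀² / g) sin 2θ: v₀ = √(gR / sin 2θ).
v₀ = √(3.71 × 381 / sin 124.6°) = √(1414 / 0.8231) = √1717.2 = 41.44 m/s.

41.4 m/s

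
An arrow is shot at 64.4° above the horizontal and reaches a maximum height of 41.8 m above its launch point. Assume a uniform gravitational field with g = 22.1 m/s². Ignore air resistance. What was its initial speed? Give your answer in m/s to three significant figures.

At the peak v_y = 0, so v_y0 = √(2gH) = √(2 × 22.1 × 41.8) = 42.98 m/s.
v_y0 = v₀ sin θ ⇒ v₀ = 42.98 / sin 64.4° = 47.66 m/s.

47.7 m/s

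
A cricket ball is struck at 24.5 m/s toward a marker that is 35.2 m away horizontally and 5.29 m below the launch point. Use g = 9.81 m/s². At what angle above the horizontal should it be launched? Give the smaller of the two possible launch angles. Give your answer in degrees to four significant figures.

Trajectory: y = x tanθ − g x² (1 + tan²θ)/(2v₀²). With x = 35.2, y = −5.29, v₀ = 24.5, g = 9.81:
10.12 tan²θ − 35.2 tanθ + (4.835) = 0.
tanθ = [35.2 ± √(35.2² − 4 × 10.12 × (4.835))] / (2 × 10.12) = (35.2 ± 32.30) / 20.25, giving tanθ = 0.1433 or 3.333.
θ = 8.153° or 73.30°; the smaller is 8.153°.

8.153°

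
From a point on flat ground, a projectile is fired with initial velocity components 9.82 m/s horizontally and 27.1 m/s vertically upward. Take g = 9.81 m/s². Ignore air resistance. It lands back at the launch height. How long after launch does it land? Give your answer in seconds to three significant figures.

Time of flight on level ground: T = 2 v_y0 / g = 2 × 27.10 / 9.81 = 5.525 s.

5.52 s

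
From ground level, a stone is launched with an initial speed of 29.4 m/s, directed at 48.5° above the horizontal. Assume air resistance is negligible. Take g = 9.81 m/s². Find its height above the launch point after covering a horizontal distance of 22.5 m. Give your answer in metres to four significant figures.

Horizontal component vₓ = 29.40 cos 48.5° = 19.48 m/s; vertical v_y0 = 29.40 sin 48.5° = 22.02 m/s.
x = vₓ t ⇒ t = 22.5/19.48 = 1.155 s.
Height: y = v_y0 t − ½ g t² = 22.02 × 1.155 − 4.905 × 1.155² = 25.43 − 6.543 = 18.89 m.

18.89 m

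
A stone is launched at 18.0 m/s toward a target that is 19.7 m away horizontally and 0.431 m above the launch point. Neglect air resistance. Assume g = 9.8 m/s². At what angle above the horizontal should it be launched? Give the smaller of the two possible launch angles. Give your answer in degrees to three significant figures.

19.7°

Trajectory: y = x tanθ − g x² (1 + tan²θ)/(2v₀²). With x = 19.7, y = 0.431, v₀ = 18.0, g = 9.80:
5.869 tan²θ − 19.7 tanθ + (6.300) = 0.
tanθ = [19.7 ± √(19.7² − 4 × 5.869 × (6.300))] / (2 × 5.869) = (19.7 ± 15.50) / 11.74, giving tanθ = 0.3580 or 2.998.
θ = 19.70° or 71.56°; the smaller is 19.70°.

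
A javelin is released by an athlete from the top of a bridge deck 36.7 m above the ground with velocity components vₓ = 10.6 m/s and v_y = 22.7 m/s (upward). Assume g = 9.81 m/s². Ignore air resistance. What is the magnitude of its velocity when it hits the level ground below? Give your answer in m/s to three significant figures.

Vertical motion (up positive, ground at y = 0): 4.905 t² − (22.70) t − 36.7 = 0, so t = (22.70 + √(22.70² + 2·9.81·36.7)) / 9.81 = (22.70 + 35.15) / 9.81 = 5.897 s.
Vertical velocity at impact: v_y = v_y0 − g t = 22.70 − 9.81 × 5.897 = −35.15 m/s.
Speed: |v| = √(vₓ² + v_y²) = √(10.60² + 35.15²) = 36.71 m/s.

36.7 m/s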